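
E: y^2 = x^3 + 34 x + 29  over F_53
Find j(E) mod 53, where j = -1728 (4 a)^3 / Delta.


Delta = -16(4 a^3 + 27 b^2) mod 53 = 33
-1728 * (4 a)^3 = -1728 * (4*34)^3 mod 53 = 6
j = 6 * 33^(-1) mod 53 = 5

j = 5 (mod 53)


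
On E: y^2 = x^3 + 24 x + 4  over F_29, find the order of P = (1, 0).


Compute successive multiples of P until we hit O:
  1P = (1, 0)
  2P = O

ord(P) = 2


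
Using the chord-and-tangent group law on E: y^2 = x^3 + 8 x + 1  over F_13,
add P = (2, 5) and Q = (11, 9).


P != Q, so use the chord formula.
s = (y2 - y1) / (x2 - x1) = (4) / (9) mod 13 = 12
x3 = s^2 - x1 - x2 mod 13 = 12^2 - 2 - 11 = 1
y3 = s (x1 - x3) - y1 mod 13 = 12 * (2 - 1) - 5 = 7

P + Q = (1, 7)


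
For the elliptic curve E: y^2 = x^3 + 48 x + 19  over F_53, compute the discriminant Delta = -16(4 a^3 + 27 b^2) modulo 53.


4 a^3 + 27 b^2 = 4*48^3 + 27*19^2 = 442368 + 9747 = 452115
Delta = -16 * (452115) = -7233840
Delta mod 53 = 24

Delta = 24 (mod 53)


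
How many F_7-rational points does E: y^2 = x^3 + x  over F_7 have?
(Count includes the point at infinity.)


For each x in F_7, count y with y^2 = x^3 + 1 x + 0 mod 7:
  x = 0: RHS = 0, y in [0]  -> 1 point(s)
  x = 1: RHS = 2, y in [3, 4]  -> 2 point(s)
  x = 3: RHS = 2, y in [3, 4]  -> 2 point(s)
  x = 5: RHS = 4, y in [2, 5]  -> 2 point(s)
Affine points: 7. Add the point at infinity: total = 8.

#E(F_7) = 8


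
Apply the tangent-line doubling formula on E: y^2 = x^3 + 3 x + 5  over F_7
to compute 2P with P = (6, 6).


Doubling: s = (3 x1^2 + a) / (2 y1)
s = (3*6^2 + 3) / (2*6) mod 7 = 4
x3 = s^2 - 2 x1 mod 7 = 4^2 - 2*6 = 4
y3 = s (x1 - x3) - y1 mod 7 = 4 * (6 - 4) - 6 = 2

2P = (4, 2)


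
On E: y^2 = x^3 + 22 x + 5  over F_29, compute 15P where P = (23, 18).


k = 15 = 1111_2 (binary, LSB first: 1111)
Double-and-add from P = (23, 18):
  bit 0 = 1: acc = O + (23, 18) = (23, 18)
  bit 1 = 1: acc = (23, 18) + (16, 25) = (20, 8)
  bit 2 = 1: acc = (20, 8) + (10, 6) = (6, 18)
  bit 3 = 1: acc = (6, 18) + (0, 11) = (1, 12)

15P = (1, 12)


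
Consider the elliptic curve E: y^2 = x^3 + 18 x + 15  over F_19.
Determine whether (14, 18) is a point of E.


Check whether y^2 = x^3 + 18 x + 15 (mod 19) for (x, y) = (14, 18).
LHS: y^2 = 18^2 mod 19 = 1
RHS: x^3 + 18 x + 15 = 14^3 + 18*14 + 15 mod 19 = 9
LHS != RHS

No, not on the curve


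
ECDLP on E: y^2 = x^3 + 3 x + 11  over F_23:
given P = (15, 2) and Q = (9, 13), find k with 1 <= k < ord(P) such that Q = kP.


Enumerate multiples of P until we hit Q = (9, 13):
  1P = (15, 2)
  2P = (2, 5)
  3P = (10, 11)
  4P = (4, 15)
  5P = (13, 4)
  6P = (19, 2)
  7P = (12, 21)
  8P = (8, 15)
  9P = (18, 20)
  10P = (3, 1)
  11P = (9, 10)
  12P = (11, 8)
  13P = (5, 6)
  14P = (5, 17)
  15P = (11, 15)
  16P = (9, 13)
Match found at i = 16.

k = 16


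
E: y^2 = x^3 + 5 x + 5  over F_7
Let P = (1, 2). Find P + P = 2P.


Doubling: s = (3 x1^2 + a) / (2 y1)
s = (3*1^2 + 5) / (2*2) mod 7 = 2
x3 = s^2 - 2 x1 mod 7 = 2^2 - 2*1 = 2
y3 = s (x1 - x3) - y1 mod 7 = 2 * (1 - 2) - 2 = 3

2P = (2, 3)


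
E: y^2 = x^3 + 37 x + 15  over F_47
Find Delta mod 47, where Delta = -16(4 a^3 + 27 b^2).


4 a^3 + 27 b^2 = 4*37^3 + 27*15^2 = 202612 + 6075 = 208687
Delta = -16 * (208687) = -3338992
Delta mod 47 = 29

Delta = 29 (mod 47)


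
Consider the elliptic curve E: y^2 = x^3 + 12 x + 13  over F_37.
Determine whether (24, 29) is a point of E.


Check whether y^2 = x^3 + 12 x + 13 (mod 37) for (x, y) = (24, 29).
LHS: y^2 = 29^2 mod 37 = 27
RHS: x^3 + 12 x + 13 = 24^3 + 12*24 + 13 mod 37 = 28
LHS != RHS

No, not on the curve


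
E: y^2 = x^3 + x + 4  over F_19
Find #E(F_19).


For each x in F_19, count y with y^2 = x^3 + 1 x + 4 mod 19:
  x = 0: RHS = 4, y in [2, 17]  -> 2 point(s)
  x = 1: RHS = 6, y in [5, 14]  -> 2 point(s)
  x = 5: RHS = 1, y in [1, 18]  -> 2 point(s)
  x = 6: RHS = 17, y in [6, 13]  -> 2 point(s)
  x = 8: RHS = 11, y in [7, 12]  -> 2 point(s)
  x = 9: RHS = 1, y in [1, 18]  -> 2 point(s)
  x = 10: RHS = 7, y in [8, 11]  -> 2 point(s)
  x = 11: RHS = 16, y in [4, 15]  -> 2 point(s)
  x = 14: RHS = 7, y in [8, 11]  -> 2 point(s)
Affine points: 18. Add the point at infinity: total = 19.

#E(F_19) = 19


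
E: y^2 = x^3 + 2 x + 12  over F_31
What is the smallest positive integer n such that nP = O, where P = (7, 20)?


Compute successive multiples of P until we hit O:
  1P = (7, 20)
  2P = (14, 26)
  3P = (12, 20)
  4P = (12, 11)
  5P = (14, 5)
  6P = (7, 11)
  7P = O

ord(P) = 7


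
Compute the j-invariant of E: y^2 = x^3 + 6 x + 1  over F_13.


Delta = -16(4 a^3 + 27 b^2) mod 13 = 5
-1728 * (4 a)^3 = -1728 * (4*6)^3 mod 13 = 5
j = 5 * 5^(-1) mod 13 = 1

j = 1 (mod 13)


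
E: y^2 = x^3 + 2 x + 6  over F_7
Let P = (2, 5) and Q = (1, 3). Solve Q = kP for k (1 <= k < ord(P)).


Enumerate multiples of P until we hit Q = (1, 3):
  1P = (2, 5)
  2P = (3, 2)
  3P = (4, 1)
  4P = (5, 1)
  5P = (1, 3)
Match found at i = 5.

k = 5


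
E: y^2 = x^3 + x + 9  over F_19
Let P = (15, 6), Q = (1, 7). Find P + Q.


P != Q, so use the chord formula.
s = (y2 - y1) / (x2 - x1) = (1) / (5) mod 19 = 4
x3 = s^2 - x1 - x2 mod 19 = 4^2 - 15 - 1 = 0
y3 = s (x1 - x3) - y1 mod 19 = 4 * (15 - 0) - 6 = 16

P + Q = (0, 16)


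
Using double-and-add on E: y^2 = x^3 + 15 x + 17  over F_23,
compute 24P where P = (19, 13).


k = 24 = 11000_2 (binary, LSB first: 00011)
Double-and-add from P = (19, 13):
  bit 0 = 0: acc unchanged = O
  bit 1 = 0: acc unchanged = O
  bit 2 = 0: acc unchanged = O
  bit 3 = 1: acc = O + (22, 22) = (22, 22)
  bit 4 = 1: acc = (22, 22) + (14, 21) = (19, 10)

24P = (19, 10)


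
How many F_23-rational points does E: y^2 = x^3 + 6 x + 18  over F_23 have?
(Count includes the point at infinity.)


For each x in F_23, count y with y^2 = x^3 + 6 x + 18 mod 23:
  x = 0: RHS = 18, y in [8, 15]  -> 2 point(s)
  x = 1: RHS = 2, y in [5, 18]  -> 2 point(s)
  x = 5: RHS = 12, y in [9, 14]  -> 2 point(s)
  x = 7: RHS = 12, y in [9, 14]  -> 2 point(s)
  x = 8: RHS = 3, y in [7, 16]  -> 2 point(s)
  x = 11: RHS = 12, y in [9, 14]  -> 2 point(s)
  x = 12: RHS = 1, y in [1, 22]  -> 2 point(s)
  x = 13: RHS = 16, y in [4, 19]  -> 2 point(s)
  x = 16: RHS = 1, y in [1, 22]  -> 2 point(s)
  x = 18: RHS = 1, y in [1, 22]  -> 2 point(s)
Affine points: 20. Add the point at infinity: total = 21.

#E(F_23) = 21


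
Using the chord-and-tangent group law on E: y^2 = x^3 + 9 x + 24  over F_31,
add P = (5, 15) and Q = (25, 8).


P != Q, so use the chord formula.
s = (y2 - y1) / (x2 - x1) = (24) / (20) mod 31 = 26
x3 = s^2 - x1 - x2 mod 31 = 26^2 - 5 - 25 = 26
y3 = s (x1 - x3) - y1 mod 31 = 26 * (5 - 26) - 15 = 28

P + Q = (26, 28)


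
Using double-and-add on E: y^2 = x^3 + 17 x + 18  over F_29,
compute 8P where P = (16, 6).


k = 8 = 1000_2 (binary, LSB first: 0001)
Double-and-add from P = (16, 6):
  bit 0 = 0: acc unchanged = O
  bit 1 = 0: acc unchanged = O
  bit 2 = 0: acc unchanged = O
  bit 3 = 1: acc = O + (4, 11) = (4, 11)

8P = (4, 11)


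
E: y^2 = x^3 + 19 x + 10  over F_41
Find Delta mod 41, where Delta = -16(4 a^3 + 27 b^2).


4 a^3 + 27 b^2 = 4*19^3 + 27*10^2 = 27436 + 2700 = 30136
Delta = -16 * (30136) = -482176
Delta mod 41 = 25

Delta = 25 (mod 41)


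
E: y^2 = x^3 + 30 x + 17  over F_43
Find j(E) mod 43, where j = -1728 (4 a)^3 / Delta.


Delta = -16(4 a^3 + 27 b^2) mod 43 = 22
-1728 * (4 a)^3 = -1728 * (4*30)^3 mod 43 = 27
j = 27 * 22^(-1) mod 43 = 11

j = 11 (mod 43)


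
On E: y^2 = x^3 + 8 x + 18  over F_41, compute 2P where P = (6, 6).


Doubling: s = (3 x1^2 + a) / (2 y1)
s = (3*6^2 + 8) / (2*6) mod 41 = 37
x3 = s^2 - 2 x1 mod 41 = 37^2 - 2*6 = 4
y3 = s (x1 - x3) - y1 mod 41 = 37 * (6 - 4) - 6 = 27

2P = (4, 27)


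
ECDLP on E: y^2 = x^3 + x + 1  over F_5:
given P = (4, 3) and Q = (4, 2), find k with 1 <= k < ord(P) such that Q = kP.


Enumerate multiples of P until we hit Q = (4, 2):
  1P = (4, 3)
  2P = (3, 1)
  3P = (2, 1)
  4P = (0, 1)
  5P = (0, 4)
  6P = (2, 4)
  7P = (3, 4)
  8P = (4, 2)
Match found at i = 8.

k = 8


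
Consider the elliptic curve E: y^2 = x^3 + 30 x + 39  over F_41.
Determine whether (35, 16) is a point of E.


Check whether y^2 = x^3 + 30 x + 39 (mod 41) for (x, y) = (35, 16).
LHS: y^2 = 16^2 mod 41 = 10
RHS: x^3 + 30 x + 39 = 35^3 + 30*35 + 39 mod 41 = 12
LHS != RHS

No, not on the curve


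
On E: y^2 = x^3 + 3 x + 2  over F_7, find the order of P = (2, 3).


Compute successive multiples of P until we hit O:
  1P = (2, 3)
  2P = (4, 6)
  3P = (5, 3)
  4P = (0, 4)
  5P = (0, 3)
  6P = (5, 4)
  7P = (4, 1)
  8P = (2, 4)
  ... (continuing to 9P)
  9P = O

ord(P) = 9


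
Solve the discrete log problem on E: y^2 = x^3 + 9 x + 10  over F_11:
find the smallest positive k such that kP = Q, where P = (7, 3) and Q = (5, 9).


Enumerate multiples of P until we hit Q = (5, 9):
  1P = (7, 3)
  2P = (2, 6)
  3P = (5, 9)
Match found at i = 3.

k = 3


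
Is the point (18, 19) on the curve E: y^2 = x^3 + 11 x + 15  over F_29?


Check whether y^2 = x^3 + 11 x + 15 (mod 29) for (x, y) = (18, 19).
LHS: y^2 = 19^2 mod 29 = 13
RHS: x^3 + 11 x + 15 = 18^3 + 11*18 + 15 mod 29 = 13
LHS = RHS

Yes, on the curve


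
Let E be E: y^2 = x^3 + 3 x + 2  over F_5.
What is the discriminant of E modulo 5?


4 a^3 + 27 b^2 = 4*3^3 + 27*2^2 = 108 + 108 = 216
Delta = -16 * (216) = -3456
Delta mod 5 = 4

Delta = 4 (mod 5)


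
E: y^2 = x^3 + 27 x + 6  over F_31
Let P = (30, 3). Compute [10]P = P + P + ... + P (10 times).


k = 10 = 1010_2 (binary, LSB first: 0101)
Double-and-add from P = (30, 3):
  bit 0 = 0: acc unchanged = O
  bit 1 = 1: acc = O + (27, 12) = (27, 12)
  bit 2 = 0: acc unchanged = (27, 12)
  bit 3 = 1: acc = (27, 12) + (26, 5) = (27, 19)

10P = (27, 19)


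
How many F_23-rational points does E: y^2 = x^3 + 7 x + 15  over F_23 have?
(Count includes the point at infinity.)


For each x in F_23, count y with y^2 = x^3 + 7 x + 15 mod 23:
  x = 1: RHS = 0, y in [0]  -> 1 point(s)
  x = 7: RHS = 16, y in [4, 19]  -> 2 point(s)
  x = 8: RHS = 8, y in [10, 13]  -> 2 point(s)
  x = 9: RHS = 2, y in [5, 18]  -> 2 point(s)
  x = 10: RHS = 4, y in [2, 21]  -> 2 point(s)
  x = 13: RHS = 3, y in [7, 16]  -> 2 point(s)
  x = 18: RHS = 16, y in [4, 19]  -> 2 point(s)
  x = 20: RHS = 13, y in [6, 17]  -> 2 point(s)
  x = 21: RHS = 16, y in [4, 19]  -> 2 point(s)
Affine points: 17. Add the point at infinity: total = 18.

#E(F_23) = 18


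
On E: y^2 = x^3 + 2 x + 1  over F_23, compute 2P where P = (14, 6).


Doubling: s = (3 x1^2 + a) / (2 y1)
s = (3*14^2 + 2) / (2*6) mod 23 = 7
x3 = s^2 - 2 x1 mod 23 = 7^2 - 2*14 = 21
y3 = s (x1 - x3) - y1 mod 23 = 7 * (14 - 21) - 6 = 14

2P = (21, 14)


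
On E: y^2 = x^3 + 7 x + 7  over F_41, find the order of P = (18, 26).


Compute successive multiples of P until we hit O:
  1P = (18, 26)
  2P = (13, 9)
  3P = (15, 17)
  4P = (17, 18)
  5P = (29, 9)
  6P = (34, 36)
  7P = (40, 32)
  8P = (40, 9)
  ... (continuing to 15P)
  15P = O

ord(P) = 15


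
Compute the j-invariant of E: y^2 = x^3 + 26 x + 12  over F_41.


Delta = -16(4 a^3 + 27 b^2) mod 41 = 1
-1728 * (4 a)^3 = -1728 * (4*26)^3 mod 41 = 31
j = 31 * 1^(-1) mod 41 = 31

j = 31 (mod 41)


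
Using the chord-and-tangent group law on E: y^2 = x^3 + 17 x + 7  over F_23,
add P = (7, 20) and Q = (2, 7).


P != Q, so use the chord formula.
s = (y2 - y1) / (x2 - x1) = (10) / (18) mod 23 = 21
x3 = s^2 - x1 - x2 mod 23 = 21^2 - 7 - 2 = 18
y3 = s (x1 - x3) - y1 mod 23 = 21 * (7 - 18) - 20 = 2

P + Q = (18, 2)


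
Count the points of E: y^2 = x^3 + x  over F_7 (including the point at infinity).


For each x in F_7, count y with y^2 = x^3 + 1 x + 0 mod 7:
  x = 0: RHS = 0, y in [0]  -> 1 point(s)
  x = 1: RHS = 2, y in [3, 4]  -> 2 point(s)
  x = 3: RHS = 2, y in [3, 4]  -> 2 point(s)
  x = 5: RHS = 4, y in [2, 5]  -> 2 point(s)
Affine points: 7. Add the point at infinity: total = 8.

#E(F_7) = 8


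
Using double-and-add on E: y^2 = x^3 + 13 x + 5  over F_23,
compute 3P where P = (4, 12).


k = 3 = 11_2 (binary, LSB first: 11)
Double-and-add from P = (4, 12):
  bit 0 = 1: acc = O + (4, 12) = (4, 12)
  bit 1 = 1: acc = (4, 12) + (10, 13) = (2, 19)

3P = (2, 19)


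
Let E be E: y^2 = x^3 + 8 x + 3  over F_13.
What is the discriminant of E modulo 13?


4 a^3 + 27 b^2 = 4*8^3 + 27*3^2 = 2048 + 243 = 2291
Delta = -16 * (2291) = -36656
Delta mod 13 = 4

Delta = 4 (mod 13)


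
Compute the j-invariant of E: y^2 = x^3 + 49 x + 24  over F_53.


Delta = -16(4 a^3 + 27 b^2) mod 53 = 18
-1728 * (4 a)^3 = -1728 * (4*49)^3 mod 53 = 3
j = 3 * 18^(-1) mod 53 = 9

j = 9 (mod 53)


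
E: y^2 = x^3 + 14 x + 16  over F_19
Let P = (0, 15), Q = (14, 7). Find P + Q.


P != Q, so use the chord formula.
s = (y2 - y1) / (x2 - x1) = (11) / (14) mod 19 = 13
x3 = s^2 - x1 - x2 mod 19 = 13^2 - 0 - 14 = 3
y3 = s (x1 - x3) - y1 mod 19 = 13 * (0 - 3) - 15 = 3

P + Q = (3, 3)


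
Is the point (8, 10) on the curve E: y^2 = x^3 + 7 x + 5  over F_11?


Check whether y^2 = x^3 + 7 x + 5 (mod 11) for (x, y) = (8, 10).
LHS: y^2 = 10^2 mod 11 = 1
RHS: x^3 + 7 x + 5 = 8^3 + 7*8 + 5 mod 11 = 1
LHS = RHS

Yes, on the curve


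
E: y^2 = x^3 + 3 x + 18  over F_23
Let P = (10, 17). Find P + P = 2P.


Doubling: s = (3 x1^2 + a) / (2 y1)
s = (3*10^2 + 3) / (2*17) mod 23 = 15
x3 = s^2 - 2 x1 mod 23 = 15^2 - 2*10 = 21
y3 = s (x1 - x3) - y1 mod 23 = 15 * (10 - 21) - 17 = 2

2P = (21, 2)


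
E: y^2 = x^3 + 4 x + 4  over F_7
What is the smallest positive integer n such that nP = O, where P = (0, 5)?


Compute successive multiples of P until we hit O:
  1P = (0, 5)
  2P = (1, 3)
  3P = (3, 1)
  4P = (5, 4)
  5P = (4, 0)
  6P = (5, 3)
  7P = (3, 6)
  8P = (1, 4)
  ... (continuing to 10P)
  10P = O

ord(P) = 10


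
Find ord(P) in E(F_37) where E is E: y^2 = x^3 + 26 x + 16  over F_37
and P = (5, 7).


Compute successive multiples of P until we hit O:
  1P = (5, 7)
  2P = (26, 8)
  3P = (18, 10)
  4P = (25, 14)
  5P = (0, 4)
  6P = (22, 5)
  7P = (20, 10)
  8P = (15, 28)
  ... (continuing to 41P)
  41P = O

ord(P) = 41


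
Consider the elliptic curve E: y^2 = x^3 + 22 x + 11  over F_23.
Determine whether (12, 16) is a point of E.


Check whether y^2 = x^3 + 22 x + 11 (mod 23) for (x, y) = (12, 16).
LHS: y^2 = 16^2 mod 23 = 3
RHS: x^3 + 22 x + 11 = 12^3 + 22*12 + 11 mod 23 = 2
LHS != RHS

No, not on the curve


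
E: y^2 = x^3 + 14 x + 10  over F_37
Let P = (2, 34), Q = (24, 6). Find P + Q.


P != Q, so use the chord formula.
s = (y2 - y1) / (x2 - x1) = (9) / (22) mod 37 = 29
x3 = s^2 - x1 - x2 mod 37 = 29^2 - 2 - 24 = 1
y3 = s (x1 - x3) - y1 mod 37 = 29 * (2 - 1) - 34 = 32

P + Q = (1, 32)


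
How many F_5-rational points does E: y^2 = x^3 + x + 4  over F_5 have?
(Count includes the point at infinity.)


For each x in F_5, count y with y^2 = x^3 + 1 x + 4 mod 5:
  x = 0: RHS = 4, y in [2, 3]  -> 2 point(s)
  x = 1: RHS = 1, y in [1, 4]  -> 2 point(s)
  x = 2: RHS = 4, y in [2, 3]  -> 2 point(s)
  x = 3: RHS = 4, y in [2, 3]  -> 2 point(s)
Affine points: 8. Add the point at infinity: total = 9.

#E(F_5) = 9


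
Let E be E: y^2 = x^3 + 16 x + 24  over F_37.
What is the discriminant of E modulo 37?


4 a^3 + 27 b^2 = 4*16^3 + 27*24^2 = 16384 + 15552 = 31936
Delta = -16 * (31936) = -510976
Delta mod 37 = 31

Delta = 31 (mod 37)


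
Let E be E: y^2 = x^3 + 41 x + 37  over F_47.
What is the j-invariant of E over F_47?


Delta = -16(4 a^3 + 27 b^2) mod 47 = 46
-1728 * (4 a)^3 = -1728 * (4*41)^3 mod 47 = 28
j = 28 * 46^(-1) mod 47 = 19

j = 19 (mod 47)


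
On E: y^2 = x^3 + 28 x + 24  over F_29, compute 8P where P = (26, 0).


k = 8 = 1000_2 (binary, LSB first: 0001)
Double-and-add from P = (26, 0):
  bit 0 = 0: acc unchanged = O
  bit 1 = 0: acc unchanged = O
  bit 2 = 0: acc unchanged = O
  bit 3 = 1: acc = O + O = O

8P = O


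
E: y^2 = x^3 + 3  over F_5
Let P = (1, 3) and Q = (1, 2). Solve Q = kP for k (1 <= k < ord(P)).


Enumerate multiples of P until we hit Q = (1, 2):
  1P = (1, 3)
  2P = (2, 4)
  3P = (3, 0)
  4P = (2, 1)
  5P = (1, 2)
Match found at i = 5.

k = 5


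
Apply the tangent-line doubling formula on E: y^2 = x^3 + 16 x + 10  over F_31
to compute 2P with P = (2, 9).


Doubling: s = (3 x1^2 + a) / (2 y1)
s = (3*2^2 + 16) / (2*9) mod 31 = 5
x3 = s^2 - 2 x1 mod 31 = 5^2 - 2*2 = 21
y3 = s (x1 - x3) - y1 mod 31 = 5 * (2 - 21) - 9 = 20

2P = (21, 20)


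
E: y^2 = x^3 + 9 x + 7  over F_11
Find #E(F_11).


For each x in F_11, count y with y^2 = x^3 + 9 x + 7 mod 11:
  x = 2: RHS = 0, y in [0]  -> 1 point(s)
  x = 5: RHS = 1, y in [1, 10]  -> 2 point(s)
  x = 9: RHS = 3, y in [5, 6]  -> 2 point(s)
Affine points: 5. Add the point at infinity: total = 6.

#E(F_11) = 6


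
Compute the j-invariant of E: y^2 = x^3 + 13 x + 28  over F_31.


Delta = -16(4 a^3 + 27 b^2) mod 31 = 26
-1728 * (4 a)^3 = -1728 * (4*13)^3 mod 31 = 29
j = 29 * 26^(-1) mod 31 = 19

j = 19 (mod 31)


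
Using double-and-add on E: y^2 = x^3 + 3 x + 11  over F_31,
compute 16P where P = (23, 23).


k = 16 = 10000_2 (binary, LSB first: 00001)
Double-and-add from P = (23, 23):
  bit 0 = 0: acc unchanged = O
  bit 1 = 0: acc unchanged = O
  bit 2 = 0: acc unchanged = O
  bit 3 = 0: acc unchanged = O
  bit 4 = 1: acc = O + (14, 21) = (14, 21)

16P = (14, 21)


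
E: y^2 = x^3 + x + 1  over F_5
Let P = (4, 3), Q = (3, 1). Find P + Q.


P != Q, so use the chord formula.
s = (y2 - y1) / (x2 - x1) = (3) / (4) mod 5 = 2
x3 = s^2 - x1 - x2 mod 5 = 2^2 - 4 - 3 = 2
y3 = s (x1 - x3) - y1 mod 5 = 2 * (4 - 2) - 3 = 1

P + Q = (2, 1)


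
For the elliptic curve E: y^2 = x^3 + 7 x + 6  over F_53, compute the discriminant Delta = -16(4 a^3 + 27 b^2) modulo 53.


4 a^3 + 27 b^2 = 4*7^3 + 27*6^2 = 1372 + 972 = 2344
Delta = -16 * (2344) = -37504
Delta mod 53 = 20

Delta = 20 (mod 53)


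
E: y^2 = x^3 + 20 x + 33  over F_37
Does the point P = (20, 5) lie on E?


Check whether y^2 = x^3 + 20 x + 33 (mod 37) for (x, y) = (20, 5).
LHS: y^2 = 5^2 mod 37 = 25
RHS: x^3 + 20 x + 33 = 20^3 + 20*20 + 33 mod 37 = 34
LHS != RHS

No, not on the curve


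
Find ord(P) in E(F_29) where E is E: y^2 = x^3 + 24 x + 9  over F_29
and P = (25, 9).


Compute successive multiples of P until we hit O:
  1P = (25, 9)
  2P = (24, 24)
  3P = (2, 23)
  4P = (1, 18)
  5P = (19, 25)
  6P = (5, 15)
  7P = (22, 22)
  8P = (4, 16)
  ... (continuing to 35P)
  35P = O

ord(P) = 35


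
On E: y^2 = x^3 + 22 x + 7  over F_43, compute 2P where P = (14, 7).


Doubling: s = (3 x1^2 + a) / (2 y1)
s = (3*14^2 + 22) / (2*7) mod 43 = 19
x3 = s^2 - 2 x1 mod 43 = 19^2 - 2*14 = 32
y3 = s (x1 - x3) - y1 mod 43 = 19 * (14 - 32) - 7 = 38

2P = (32, 38)


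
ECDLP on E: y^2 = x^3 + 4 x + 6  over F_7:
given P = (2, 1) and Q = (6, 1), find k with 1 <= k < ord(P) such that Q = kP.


Enumerate multiples of P until we hit Q = (6, 1):
  1P = (2, 1)
  2P = (4, 4)
  3P = (5, 5)
  4P = (1, 5)
  5P = (6, 1)
Match found at i = 5.

k = 5


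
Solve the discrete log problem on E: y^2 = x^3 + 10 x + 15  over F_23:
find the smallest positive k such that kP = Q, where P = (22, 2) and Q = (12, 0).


Enumerate multiples of P until we hit Q = (12, 0):
  1P = (22, 2)
  2P = (14, 1)
  3P = (19, 7)
  4P = (18, 22)
  5P = (8, 20)
  6P = (20, 2)
  7P = (4, 21)
  8P = (5, 12)
  9P = (9, 12)
  10P = (16, 4)
  11P = (3, 7)
  12P = (1, 7)
  13P = (12, 0)
Match found at i = 13.

k = 13


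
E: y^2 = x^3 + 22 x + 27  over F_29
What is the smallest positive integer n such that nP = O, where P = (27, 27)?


Compute successive multiples of P until we hit O:
  1P = (27, 27)
  2P = (11, 11)
  3P = (21, 8)
  4P = (16, 3)
  5P = (20, 12)
  6P = (15, 7)
  7P = (22, 20)
  8P = (4, 11)
  ... (continuing to 38P)
  38P = O

ord(P) = 38


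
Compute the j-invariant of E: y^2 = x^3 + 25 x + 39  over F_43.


Delta = -16(4 a^3 + 27 b^2) mod 43 = 19
-1728 * (4 a)^3 = -1728 * (4*25)^3 mod 43 = 21
j = 21 * 19^(-1) mod 43 = 26

j = 26 (mod 43)


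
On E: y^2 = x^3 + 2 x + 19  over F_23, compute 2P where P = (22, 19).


Doubling: s = (3 x1^2 + a) / (2 y1)
s = (3*22^2 + 2) / (2*19) mod 23 = 8
x3 = s^2 - 2 x1 mod 23 = 8^2 - 2*22 = 20
y3 = s (x1 - x3) - y1 mod 23 = 8 * (22 - 20) - 19 = 20

2P = (20, 20)


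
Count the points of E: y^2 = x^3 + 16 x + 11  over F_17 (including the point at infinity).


For each x in F_17, count y with y^2 = x^3 + 16 x + 11 mod 17:
  x = 2: RHS = 0, y in [0]  -> 1 point(s)
  x = 3: RHS = 1, y in [1, 16]  -> 2 point(s)
  x = 6: RHS = 0, y in [0]  -> 1 point(s)
  x = 9: RHS = 0, y in [0]  -> 1 point(s)
  x = 10: RHS = 15, y in [7, 10]  -> 2 point(s)
  x = 13: RHS = 2, y in [6, 11]  -> 2 point(s)
  x = 14: RHS = 4, y in [2, 15]  -> 2 point(s)
Affine points: 11. Add the point at infinity: total = 12.

#E(F_17) = 12


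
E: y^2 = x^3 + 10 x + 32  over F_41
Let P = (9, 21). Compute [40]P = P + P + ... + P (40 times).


k = 40 = 101000_2 (binary, LSB first: 000101)
Double-and-add from P = (9, 21):
  bit 0 = 0: acc unchanged = O
  bit 1 = 0: acc unchanged = O
  bit 2 = 0: acc unchanged = O
  bit 3 = 1: acc = O + (20, 14) = (20, 14)
  bit 4 = 0: acc unchanged = (20, 14)
  bit 5 = 1: acc = (20, 14) + (25, 32) = (27, 10)

40P = (27, 10)


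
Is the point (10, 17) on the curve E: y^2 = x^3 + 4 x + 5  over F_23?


Check whether y^2 = x^3 + 4 x + 5 (mod 23) for (x, y) = (10, 17).
LHS: y^2 = 17^2 mod 23 = 13
RHS: x^3 + 4 x + 5 = 10^3 + 4*10 + 5 mod 23 = 10
LHS != RHS

No, not on the curve


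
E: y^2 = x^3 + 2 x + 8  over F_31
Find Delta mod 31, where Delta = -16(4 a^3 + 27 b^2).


4 a^3 + 27 b^2 = 4*2^3 + 27*8^2 = 32 + 1728 = 1760
Delta = -16 * (1760) = -28160
Delta mod 31 = 19

Delta = 19 (mod 31)


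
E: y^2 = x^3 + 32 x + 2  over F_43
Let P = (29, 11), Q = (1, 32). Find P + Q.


P != Q, so use the chord formula.
s = (y2 - y1) / (x2 - x1) = (21) / (15) mod 43 = 10
x3 = s^2 - x1 - x2 mod 43 = 10^2 - 29 - 1 = 27
y3 = s (x1 - x3) - y1 mod 43 = 10 * (29 - 27) - 11 = 9

P + Q = (27, 9)


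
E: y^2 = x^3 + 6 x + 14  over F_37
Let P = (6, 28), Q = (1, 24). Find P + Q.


P != Q, so use the chord formula.
s = (y2 - y1) / (x2 - x1) = (33) / (32) mod 37 = 23
x3 = s^2 - x1 - x2 mod 37 = 23^2 - 6 - 1 = 4
y3 = s (x1 - x3) - y1 mod 37 = 23 * (6 - 4) - 28 = 18

P + Q = (4, 18)


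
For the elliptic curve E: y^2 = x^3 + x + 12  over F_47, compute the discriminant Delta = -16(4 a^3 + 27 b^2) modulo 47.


4 a^3 + 27 b^2 = 4*1^3 + 27*12^2 = 4 + 3888 = 3892
Delta = -16 * (3892) = -62272
Delta mod 47 = 3

Delta = 3 (mod 47)


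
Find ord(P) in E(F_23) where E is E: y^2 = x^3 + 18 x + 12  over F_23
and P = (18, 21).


Compute successive multiples of P until we hit O:
  1P = (18, 21)
  2P = (0, 9)
  3P = (8, 1)
  4P = (1, 13)
  5P = (16, 7)
  6P = (15, 0)
  7P = (16, 16)
  8P = (1, 10)
  ... (continuing to 12P)
  12P = O

ord(P) = 12


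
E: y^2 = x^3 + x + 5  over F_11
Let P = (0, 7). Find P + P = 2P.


Doubling: s = (3 x1^2 + a) / (2 y1)
s = (3*0^2 + 1) / (2*7) mod 11 = 4
x3 = s^2 - 2 x1 mod 11 = 4^2 - 2*0 = 5
y3 = s (x1 - x3) - y1 mod 11 = 4 * (0 - 5) - 7 = 6

2P = (5, 6)


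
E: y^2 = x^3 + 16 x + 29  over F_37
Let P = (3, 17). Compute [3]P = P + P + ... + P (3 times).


k = 3 = 11_2 (binary, LSB first: 11)
Double-and-add from P = (3, 17):
  bit 0 = 1: acc = O + (3, 17) = (3, 17)
  bit 1 = 1: acc = (3, 17) + (35, 10) = (35, 27)

3P = (35, 27)


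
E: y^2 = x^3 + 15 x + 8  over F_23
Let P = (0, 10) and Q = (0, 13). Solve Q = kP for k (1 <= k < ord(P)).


Enumerate multiples of P until we hit Q = (0, 13):
  1P = (0, 10)
  2P = (2, 0)
  3P = (0, 13)
Match found at i = 3.

k = 3


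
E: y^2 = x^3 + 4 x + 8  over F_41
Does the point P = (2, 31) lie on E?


Check whether y^2 = x^3 + 4 x + 8 (mod 41) for (x, y) = (2, 31).
LHS: y^2 = 31^2 mod 41 = 18
RHS: x^3 + 4 x + 8 = 2^3 + 4*2 + 8 mod 41 = 24
LHS != RHS

No, not on the curve


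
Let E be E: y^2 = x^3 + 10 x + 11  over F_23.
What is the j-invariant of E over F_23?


Delta = -16(4 a^3 + 27 b^2) mod 23 = 16
-1728 * (4 a)^3 = -1728 * (4*10)^3 mod 23 = 4
j = 4 * 16^(-1) mod 23 = 6

j = 6 (mod 23)


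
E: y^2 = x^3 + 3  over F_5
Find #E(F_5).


For each x in F_5, count y with y^2 = x^3 + 0 x + 3 mod 5:
  x = 1: RHS = 4, y in [2, 3]  -> 2 point(s)
  x = 2: RHS = 1, y in [1, 4]  -> 2 point(s)
  x = 3: RHS = 0, y in [0]  -> 1 point(s)
Affine points: 5. Add the point at infinity: total = 6.

#E(F_5) = 6


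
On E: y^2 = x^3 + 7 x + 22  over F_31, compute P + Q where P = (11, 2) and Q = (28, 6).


P != Q, so use the chord formula.
s = (y2 - y1) / (x2 - x1) = (4) / (17) mod 31 = 13
x3 = s^2 - x1 - x2 mod 31 = 13^2 - 11 - 28 = 6
y3 = s (x1 - x3) - y1 mod 31 = 13 * (11 - 6) - 2 = 1

P + Q = (6, 1)


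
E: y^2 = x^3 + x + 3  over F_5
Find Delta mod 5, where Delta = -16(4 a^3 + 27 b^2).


4 a^3 + 27 b^2 = 4*1^3 + 27*3^2 = 4 + 243 = 247
Delta = -16 * (247) = -3952
Delta mod 5 = 3

Delta = 3 (mod 5)


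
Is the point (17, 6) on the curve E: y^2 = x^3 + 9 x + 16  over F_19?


Check whether y^2 = x^3 + 9 x + 16 (mod 19) for (x, y) = (17, 6).
LHS: y^2 = 6^2 mod 19 = 17
RHS: x^3 + 9 x + 16 = 17^3 + 9*17 + 16 mod 19 = 9
LHS != RHS

No, not on the curve


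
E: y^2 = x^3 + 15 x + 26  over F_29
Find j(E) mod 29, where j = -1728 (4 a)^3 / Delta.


Delta = -16(4 a^3 + 27 b^2) mod 29 = 19
-1728 * (4 a)^3 = -1728 * (4*15)^3 mod 29 = 9
j = 9 * 19^(-1) mod 29 = 2

j = 2 (mod 29)


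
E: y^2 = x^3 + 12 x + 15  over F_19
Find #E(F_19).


For each x in F_19, count y with y^2 = x^3 + 12 x + 15 mod 19:
  x = 1: RHS = 9, y in [3, 16]  -> 2 point(s)
  x = 2: RHS = 9, y in [3, 16]  -> 2 point(s)
  x = 7: RHS = 5, y in [9, 10]  -> 2 point(s)
  x = 9: RHS = 16, y in [4, 15]  -> 2 point(s)
  x = 12: RHS = 6, y in [5, 14]  -> 2 point(s)
  x = 14: RHS = 1, y in [1, 18]  -> 2 point(s)
  x = 15: RHS = 17, y in [6, 13]  -> 2 point(s)
  x = 16: RHS = 9, y in [3, 16]  -> 2 point(s)
Affine points: 16. Add the point at infinity: total = 17.

#E(F_19) = 17


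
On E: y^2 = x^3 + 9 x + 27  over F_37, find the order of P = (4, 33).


Compute successive multiples of P until we hit O:
  1P = (4, 33)
  2P = (26, 22)
  3P = (35, 1)
  4P = (10, 9)
  5P = (2, 33)
  6P = (31, 4)
  7P = (13, 26)
  8P = (27, 26)
  ... (continuing to 24P)
  24P = O

ord(P) = 24


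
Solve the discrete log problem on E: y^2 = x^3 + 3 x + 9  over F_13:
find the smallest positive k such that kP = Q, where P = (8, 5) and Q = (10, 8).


Enumerate multiples of P until we hit Q = (10, 8):
  1P = (8, 5)
  2P = (10, 8)
Match found at i = 2.

k = 2


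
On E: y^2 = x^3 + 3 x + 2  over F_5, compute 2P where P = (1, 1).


Doubling: s = (3 x1^2 + a) / (2 y1)
s = (3*1^2 + 3) / (2*1) mod 5 = 3
x3 = s^2 - 2 x1 mod 5 = 3^2 - 2*1 = 2
y3 = s (x1 - x3) - y1 mod 5 = 3 * (1 - 2) - 1 = 1

2P = (2, 1)


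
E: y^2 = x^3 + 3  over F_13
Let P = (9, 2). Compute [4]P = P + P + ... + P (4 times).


k = 4 = 100_2 (binary, LSB first: 001)
Double-and-add from P = (9, 2):
  bit 0 = 0: acc unchanged = O
  bit 1 = 0: acc unchanged = O
  bit 2 = 1: acc = O + (9, 2) = (9, 2)

4P = (9, 2)


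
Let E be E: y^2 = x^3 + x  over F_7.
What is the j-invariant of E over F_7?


Delta = -16(4 a^3 + 27 b^2) mod 7 = 6
-1728 * (4 a)^3 = -1728 * (4*1)^3 mod 7 = 1
j = 1 * 6^(-1) mod 7 = 6

j = 6 (mod 7)


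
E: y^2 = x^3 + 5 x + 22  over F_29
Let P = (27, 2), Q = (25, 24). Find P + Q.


P != Q, so use the chord formula.
s = (y2 - y1) / (x2 - x1) = (22) / (27) mod 29 = 18
x3 = s^2 - x1 - x2 mod 29 = 18^2 - 27 - 25 = 11
y3 = s (x1 - x3) - y1 mod 29 = 18 * (27 - 11) - 2 = 25

P + Q = (11, 25)


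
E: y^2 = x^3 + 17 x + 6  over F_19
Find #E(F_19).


For each x in F_19, count y with y^2 = x^3 + 17 x + 6 mod 19:
  x = 0: RHS = 6, y in [5, 14]  -> 2 point(s)
  x = 1: RHS = 5, y in [9, 10]  -> 2 point(s)
  x = 4: RHS = 5, y in [9, 10]  -> 2 point(s)
  x = 5: RHS = 7, y in [8, 11]  -> 2 point(s)
  x = 6: RHS = 1, y in [1, 18]  -> 2 point(s)
  x = 10: RHS = 17, y in [6, 13]  -> 2 point(s)
  x = 11: RHS = 4, y in [2, 17]  -> 2 point(s)
  x = 12: RHS = 0, y in [0]  -> 1 point(s)
  x = 13: RHS = 11, y in [7, 12]  -> 2 point(s)
  x = 14: RHS = 5, y in [9, 10]  -> 2 point(s)
  x = 15: RHS = 7, y in [8, 11]  -> 2 point(s)
  x = 16: RHS = 4, y in [2, 17]  -> 2 point(s)
  x = 18: RHS = 7, y in [8, 11]  -> 2 point(s)
Affine points: 25. Add the point at infinity: total = 26.

#E(F_19) = 26


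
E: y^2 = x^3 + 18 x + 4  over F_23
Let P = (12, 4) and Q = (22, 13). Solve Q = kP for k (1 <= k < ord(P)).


Enumerate multiples of P until we hit Q = (22, 13):
  1P = (12, 4)
  2P = (2, 18)
  3P = (22, 10)
  4P = (5, 14)
  5P = (1, 0)
  6P = (5, 9)
  7P = (22, 13)
Match found at i = 7.

k = 7


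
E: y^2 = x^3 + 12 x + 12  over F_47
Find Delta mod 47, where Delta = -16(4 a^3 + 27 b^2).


4 a^3 + 27 b^2 = 4*12^3 + 27*12^2 = 6912 + 3888 = 10800
Delta = -16 * (10800) = -172800
Delta mod 47 = 19

Delta = 19 (mod 47)


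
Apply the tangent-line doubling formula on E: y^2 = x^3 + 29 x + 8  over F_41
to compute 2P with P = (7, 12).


Doubling: s = (3 x1^2 + a) / (2 y1)
s = (3*7^2 + 29) / (2*12) mod 41 = 21
x3 = s^2 - 2 x1 mod 41 = 21^2 - 2*7 = 17
y3 = s (x1 - x3) - y1 mod 41 = 21 * (7 - 17) - 12 = 24

2P = (17, 24)


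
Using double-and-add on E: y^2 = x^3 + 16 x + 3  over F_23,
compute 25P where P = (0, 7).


k = 25 = 11001_2 (binary, LSB first: 10011)
Double-and-add from P = (0, 7):
  bit 0 = 1: acc = O + (0, 7) = (0, 7)
  bit 1 = 0: acc unchanged = (0, 7)
  bit 2 = 0: acc unchanged = (0, 7)
  bit 3 = 1: acc = (0, 7) + (10, 6) = (16, 13)
  bit 4 = 1: acc = (16, 13) + (9, 5) = (4, 4)

25P = (4, 4)


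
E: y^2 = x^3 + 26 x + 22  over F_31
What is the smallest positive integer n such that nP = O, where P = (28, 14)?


Compute successive multiples of P until we hit O:
  1P = (28, 14)
  2P = (15, 25)
  3P = (21, 23)
  4P = (2, 19)
  5P = (2, 12)
  6P = (21, 8)
  7P = (15, 6)
  8P = (28, 17)
  ... (continuing to 9P)
  9P = O

ord(P) = 9


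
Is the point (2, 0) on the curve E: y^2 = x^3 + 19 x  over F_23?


Check whether y^2 = x^3 + 19 x + 0 (mod 23) for (x, y) = (2, 0).
LHS: y^2 = 0^2 mod 23 = 0
RHS: x^3 + 19 x + 0 = 2^3 + 19*2 + 0 mod 23 = 0
LHS = RHS

Yes, on the curve


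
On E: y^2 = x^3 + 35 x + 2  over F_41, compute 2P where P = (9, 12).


Doubling: s = (3 x1^2 + a) / (2 y1)
s = (3*9^2 + 35) / (2*12) mod 41 = 15
x3 = s^2 - 2 x1 mod 41 = 15^2 - 2*9 = 2
y3 = s (x1 - x3) - y1 mod 41 = 15 * (9 - 2) - 12 = 11

2P = (2, 11)


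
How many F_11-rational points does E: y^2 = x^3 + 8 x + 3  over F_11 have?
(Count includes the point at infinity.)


For each x in F_11, count y with y^2 = x^3 + 8 x + 3 mod 11:
  x = 0: RHS = 3, y in [5, 6]  -> 2 point(s)
  x = 1: RHS = 1, y in [1, 10]  -> 2 point(s)
  x = 2: RHS = 5, y in [4, 7]  -> 2 point(s)
  x = 4: RHS = 0, y in [0]  -> 1 point(s)
  x = 5: RHS = 3, y in [5, 6]  -> 2 point(s)
  x = 6: RHS = 3, y in [5, 6]  -> 2 point(s)
  x = 9: RHS = 1, y in [1, 10]  -> 2 point(s)
  x = 10: RHS = 5, y in [4, 7]  -> 2 point(s)
Affine points: 15. Add the point at infinity: total = 16.

#E(F_11) = 16


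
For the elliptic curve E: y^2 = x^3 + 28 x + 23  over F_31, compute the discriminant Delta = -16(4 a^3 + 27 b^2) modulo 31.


4 a^3 + 27 b^2 = 4*28^3 + 27*23^2 = 87808 + 14283 = 102091
Delta = -16 * (102091) = -1633456
Delta mod 31 = 27

Delta = 27 (mod 31)


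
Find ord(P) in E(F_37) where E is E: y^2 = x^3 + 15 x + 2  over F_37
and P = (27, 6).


Compute successive multiples of P until we hit O:
  1P = (27, 6)
  2P = (13, 10)
  3P = (22, 19)
  4P = (14, 12)
  5P = (3, 0)
  6P = (14, 25)
  7P = (22, 18)
  8P = (13, 27)
  ... (continuing to 10P)
  10P = O

ord(P) = 10


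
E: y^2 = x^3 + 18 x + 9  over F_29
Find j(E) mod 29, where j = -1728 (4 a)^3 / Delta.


Delta = -16(4 a^3 + 27 b^2) mod 29 = 22
-1728 * (4 a)^3 = -1728 * (4*18)^3 mod 29 = 13
j = 13 * 22^(-1) mod 29 = 23

j = 23 (mod 29)


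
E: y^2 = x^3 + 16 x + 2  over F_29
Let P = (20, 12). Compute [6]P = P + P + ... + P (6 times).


k = 6 = 110_2 (binary, LSB first: 011)
Double-and-add from P = (20, 12):
  bit 0 = 0: acc unchanged = O
  bit 1 = 1: acc = O + (17, 24) = (17, 24)
  bit 2 = 1: acc = (17, 24) + (8, 2) = (20, 17)

6P = (20, 17)


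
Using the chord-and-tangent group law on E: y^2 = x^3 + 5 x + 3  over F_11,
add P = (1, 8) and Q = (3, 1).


P != Q, so use the chord formula.
s = (y2 - y1) / (x2 - x1) = (4) / (2) mod 11 = 2
x3 = s^2 - x1 - x2 mod 11 = 2^2 - 1 - 3 = 0
y3 = s (x1 - x3) - y1 mod 11 = 2 * (1 - 0) - 8 = 5

P + Q = (0, 5)


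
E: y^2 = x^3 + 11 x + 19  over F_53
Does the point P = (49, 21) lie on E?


Check whether y^2 = x^3 + 11 x + 19 (mod 53) for (x, y) = (49, 21).
LHS: y^2 = 21^2 mod 53 = 17
RHS: x^3 + 11 x + 19 = 49^3 + 11*49 + 19 mod 53 = 17
LHS = RHS

Yes, on the curve


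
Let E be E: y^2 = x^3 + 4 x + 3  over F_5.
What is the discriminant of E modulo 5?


4 a^3 + 27 b^2 = 4*4^3 + 27*3^2 = 256 + 243 = 499
Delta = -16 * (499) = -7984
Delta mod 5 = 1

Delta = 1 (mod 5)


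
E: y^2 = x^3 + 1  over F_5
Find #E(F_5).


For each x in F_5, count y with y^2 = x^3 + 0 x + 1 mod 5:
  x = 0: RHS = 1, y in [1, 4]  -> 2 point(s)
  x = 2: RHS = 4, y in [2, 3]  -> 2 point(s)
  x = 4: RHS = 0, y in [0]  -> 1 point(s)
Affine points: 5. Add the point at infinity: total = 6.

#E(F_5) = 6


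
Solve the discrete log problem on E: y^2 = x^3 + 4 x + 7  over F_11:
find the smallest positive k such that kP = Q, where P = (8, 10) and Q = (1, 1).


Enumerate multiples of P until we hit Q = (1, 1):
  1P = (8, 10)
  2P = (7, 2)
  3P = (5, 3)
  4P = (1, 10)
  5P = (2, 1)
  6P = (6, 4)
  7P = (6, 7)
  8P = (2, 10)
  9P = (1, 1)
Match found at i = 9.

k = 9


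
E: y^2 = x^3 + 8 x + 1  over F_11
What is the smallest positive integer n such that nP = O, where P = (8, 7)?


Compute successive multiples of P until we hit O:
  1P = (8, 7)
  2P = (4, 3)
  3P = (0, 1)
  4P = (7, 2)
  5P = (10, 5)
  6P = (5, 1)
  7P = (2, 5)
  8P = (6, 1)
  ... (continuing to 17P)
  17P = O

ord(P) = 17


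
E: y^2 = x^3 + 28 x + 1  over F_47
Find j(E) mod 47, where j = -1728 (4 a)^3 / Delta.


Delta = -16(4 a^3 + 27 b^2) mod 47 = 34
-1728 * (4 a)^3 = -1728 * (4*28)^3 mod 47 = 44
j = 44 * 34^(-1) mod 47 = 40

j = 40 (mod 47)


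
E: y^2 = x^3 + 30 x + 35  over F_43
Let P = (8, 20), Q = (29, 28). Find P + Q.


P != Q, so use the chord formula.
s = (y2 - y1) / (x2 - x1) = (8) / (21) mod 43 = 27
x3 = s^2 - x1 - x2 mod 43 = 27^2 - 8 - 29 = 4
y3 = s (x1 - x3) - y1 mod 43 = 27 * (8 - 4) - 20 = 2

P + Q = (4, 2)


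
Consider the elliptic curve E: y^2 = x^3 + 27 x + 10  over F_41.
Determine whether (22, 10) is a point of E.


Check whether y^2 = x^3 + 27 x + 10 (mod 41) for (x, y) = (22, 10).
LHS: y^2 = 10^2 mod 41 = 18
RHS: x^3 + 27 x + 10 = 22^3 + 27*22 + 10 mod 41 = 18
LHS = RHS

Yes, on the curve


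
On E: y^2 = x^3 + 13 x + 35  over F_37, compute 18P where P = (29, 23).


k = 18 = 10010_2 (binary, LSB first: 01001)
Double-and-add from P = (29, 23):
  bit 0 = 0: acc unchanged = O
  bit 1 = 1: acc = O + (15, 4) = (15, 4)
  bit 2 = 0: acc unchanged = (15, 4)
  bit 3 = 0: acc unchanged = (15, 4)
  bit 4 = 1: acc = (15, 4) + (28, 22) = (20, 9)

18P = (20, 9)


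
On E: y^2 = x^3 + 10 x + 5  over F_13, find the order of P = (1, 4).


Compute successive multiples of P until we hit O:
  1P = (1, 4)
  2P = (11, 9)
  3P = (11, 4)
  4P = (1, 9)
  5P = O

ord(P) = 5


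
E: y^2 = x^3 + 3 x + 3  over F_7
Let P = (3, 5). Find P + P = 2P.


Doubling: s = (3 x1^2 + a) / (2 y1)
s = (3*3^2 + 3) / (2*5) mod 7 = 3
x3 = s^2 - 2 x1 mod 7 = 3^2 - 2*3 = 3
y3 = s (x1 - x3) - y1 mod 7 = 3 * (3 - 3) - 5 = 2

2P = (3, 2)


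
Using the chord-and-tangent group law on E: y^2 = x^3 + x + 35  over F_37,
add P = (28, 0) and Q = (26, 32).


P != Q, so use the chord formula.
s = (y2 - y1) / (x2 - x1) = (32) / (35) mod 37 = 21
x3 = s^2 - x1 - x2 mod 37 = 21^2 - 28 - 26 = 17
y3 = s (x1 - x3) - y1 mod 37 = 21 * (28 - 17) - 0 = 9

P + Q = (17, 9)


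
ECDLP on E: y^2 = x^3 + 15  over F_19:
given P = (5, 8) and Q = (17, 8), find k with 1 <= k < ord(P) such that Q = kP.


Enumerate multiples of P until we hit Q = (17, 8):
  1P = (5, 8)
  2P = (7, 4)
  3P = (11, 4)
  4P = (14, 17)
  5P = (1, 15)
  6P = (3, 17)
  7P = (17, 8)
Match found at i = 7.

k = 7


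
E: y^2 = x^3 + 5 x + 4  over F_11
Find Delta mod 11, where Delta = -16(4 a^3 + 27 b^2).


4 a^3 + 27 b^2 = 4*5^3 + 27*4^2 = 500 + 432 = 932
Delta = -16 * (932) = -14912
Delta mod 11 = 4

Delta = 4 (mod 11)


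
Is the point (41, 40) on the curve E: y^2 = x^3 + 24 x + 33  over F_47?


Check whether y^2 = x^3 + 24 x + 33 (mod 47) for (x, y) = (41, 40).
LHS: y^2 = 40^2 mod 47 = 2
RHS: x^3 + 24 x + 33 = 41^3 + 24*41 + 33 mod 47 = 2
LHS = RHS

Yes, on the curve


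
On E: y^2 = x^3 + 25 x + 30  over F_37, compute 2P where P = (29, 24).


k = 2 = 10_2 (binary, LSB first: 01)
Double-and-add from P = (29, 24):
  bit 0 = 0: acc unchanged = O
  bit 1 = 1: acc = O + (0, 20) = (0, 20)

2P = (0, 20)


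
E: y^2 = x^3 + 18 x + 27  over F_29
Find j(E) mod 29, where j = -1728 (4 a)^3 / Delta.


Delta = -16(4 a^3 + 27 b^2) mod 29 = 23
-1728 * (4 a)^3 = -1728 * (4*18)^3 mod 29 = 13
j = 13 * 23^(-1) mod 29 = 22

j = 22 (mod 29)


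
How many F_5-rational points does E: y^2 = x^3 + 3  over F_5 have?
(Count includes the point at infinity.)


For each x in F_5, count y with y^2 = x^3 + 0 x + 3 mod 5:
  x = 1: RHS = 4, y in [2, 3]  -> 2 point(s)
  x = 2: RHS = 1, y in [1, 4]  -> 2 point(s)
  x = 3: RHS = 0, y in [0]  -> 1 point(s)
Affine points: 5. Add the point at infinity: total = 6.

#E(F_5) = 6


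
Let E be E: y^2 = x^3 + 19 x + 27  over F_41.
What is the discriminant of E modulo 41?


4 a^3 + 27 b^2 = 4*19^3 + 27*27^2 = 27436 + 19683 = 47119
Delta = -16 * (47119) = -753904
Delta mod 41 = 4

Delta = 4 (mod 41)


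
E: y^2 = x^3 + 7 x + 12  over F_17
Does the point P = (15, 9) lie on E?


Check whether y^2 = x^3 + 7 x + 12 (mod 17) for (x, y) = (15, 9).
LHS: y^2 = 9^2 mod 17 = 13
RHS: x^3 + 7 x + 12 = 15^3 + 7*15 + 12 mod 17 = 7
LHS != RHS

No, not on the curve


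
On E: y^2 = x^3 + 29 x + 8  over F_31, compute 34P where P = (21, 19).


k = 34 = 100010_2 (binary, LSB first: 010001)
Double-and-add from P = (21, 19):
  bit 0 = 0: acc unchanged = O
  bit 1 = 1: acc = O + (28, 24) = (28, 24)
  bit 2 = 0: acc unchanged = (28, 24)
  bit 3 = 0: acc unchanged = (28, 24)
  bit 4 = 0: acc unchanged = (28, 24)
  bit 5 = 1: acc = (28, 24) + (18, 10) = (13, 28)

34P = (13, 28)


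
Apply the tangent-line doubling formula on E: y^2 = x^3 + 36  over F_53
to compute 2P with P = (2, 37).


Doubling: s = (3 x1^2 + a) / (2 y1)
s = (3*2^2 + 0) / (2*37) mod 53 = 46
x3 = s^2 - 2 x1 mod 53 = 46^2 - 2*2 = 45
y3 = s (x1 - x3) - y1 mod 53 = 46 * (2 - 45) - 37 = 52

2P = (45, 52)


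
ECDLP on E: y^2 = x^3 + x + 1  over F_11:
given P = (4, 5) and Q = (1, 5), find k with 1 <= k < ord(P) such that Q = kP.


Enumerate multiples of P until we hit Q = (1, 5):
  1P = (4, 5)
  2P = (6, 5)
  3P = (1, 6)
  4P = (0, 1)
  5P = (8, 2)
  6P = (3, 8)
  7P = (2, 0)
  8P = (3, 3)
  9P = (8, 9)
  10P = (0, 10)
  11P = (1, 5)
Match found at i = 11.

k = 11


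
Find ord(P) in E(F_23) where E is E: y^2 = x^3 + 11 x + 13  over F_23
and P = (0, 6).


Compute successive multiples of P until we hit O:
  1P = (0, 6)
  2P = (1, 18)
  3P = (5, 3)
  4P = (11, 19)
  5P = (21, 11)
  6P = (14, 6)
  7P = (9, 17)
  8P = (3, 21)
  ... (continuing to 21P)
  21P = O

ord(P) = 21


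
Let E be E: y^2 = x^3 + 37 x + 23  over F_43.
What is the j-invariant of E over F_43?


Delta = -16(4 a^3 + 27 b^2) mod 43 = 38
-1728 * (4 a)^3 = -1728 * (4*37)^3 mod 43 = 39
j = 39 * 38^(-1) mod 43 = 18

j = 18 (mod 43)


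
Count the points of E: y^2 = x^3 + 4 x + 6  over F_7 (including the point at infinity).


For each x in F_7, count y with y^2 = x^3 + 4 x + 6 mod 7:
  x = 1: RHS = 4, y in [2, 5]  -> 2 point(s)
  x = 2: RHS = 1, y in [1, 6]  -> 2 point(s)
  x = 4: RHS = 2, y in [3, 4]  -> 2 point(s)
  x = 5: RHS = 4, y in [2, 5]  -> 2 point(s)
  x = 6: RHS = 1, y in [1, 6]  -> 2 point(s)
Affine points: 10. Add the point at infinity: total = 11.

#E(F_7) = 11
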